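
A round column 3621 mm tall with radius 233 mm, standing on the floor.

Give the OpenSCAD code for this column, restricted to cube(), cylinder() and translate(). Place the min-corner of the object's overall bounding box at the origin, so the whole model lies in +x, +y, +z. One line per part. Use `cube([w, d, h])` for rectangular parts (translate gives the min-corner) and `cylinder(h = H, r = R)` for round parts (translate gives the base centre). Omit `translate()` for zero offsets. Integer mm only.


translate([233, 233, 0]) cylinder(h = 3621, r = 233);


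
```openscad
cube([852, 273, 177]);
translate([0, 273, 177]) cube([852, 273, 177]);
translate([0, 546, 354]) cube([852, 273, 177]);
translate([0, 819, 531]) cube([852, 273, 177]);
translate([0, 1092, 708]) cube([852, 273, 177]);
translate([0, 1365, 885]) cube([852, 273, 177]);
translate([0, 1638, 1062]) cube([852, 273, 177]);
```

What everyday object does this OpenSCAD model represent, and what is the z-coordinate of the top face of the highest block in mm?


A staircase. The total rise is 1239 mm.

7 identical blocks, each offset up and back from the previous — a staircase. Each step is 177 mm tall and there are 7 of them, so the total rise is 7 × 177 = 1239 mm.


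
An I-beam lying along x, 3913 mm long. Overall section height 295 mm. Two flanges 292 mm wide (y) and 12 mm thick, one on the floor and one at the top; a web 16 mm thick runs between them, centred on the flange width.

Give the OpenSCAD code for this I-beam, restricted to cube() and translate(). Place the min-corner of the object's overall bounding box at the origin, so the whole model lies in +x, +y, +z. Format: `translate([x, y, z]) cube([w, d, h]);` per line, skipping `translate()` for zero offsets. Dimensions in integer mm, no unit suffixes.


cube([3913, 292, 12]);
translate([0, 138, 12]) cube([3913, 16, 271]);
translate([0, 0, 283]) cube([3913, 292, 12]);


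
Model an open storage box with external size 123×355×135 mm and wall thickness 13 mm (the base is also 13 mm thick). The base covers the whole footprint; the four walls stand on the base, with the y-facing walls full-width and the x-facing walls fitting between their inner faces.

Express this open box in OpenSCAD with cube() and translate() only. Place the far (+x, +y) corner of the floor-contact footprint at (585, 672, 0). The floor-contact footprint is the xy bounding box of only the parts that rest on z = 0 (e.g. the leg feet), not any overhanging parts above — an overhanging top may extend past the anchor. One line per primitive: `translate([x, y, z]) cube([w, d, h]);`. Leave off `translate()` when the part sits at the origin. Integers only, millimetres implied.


translate([462, 317, 0]) cube([123, 355, 13]);
translate([462, 317, 13]) cube([123, 13, 122]);
translate([462, 659, 13]) cube([123, 13, 122]);
translate([462, 330, 13]) cube([13, 329, 122]);
translate([572, 330, 13]) cube([13, 329, 122]);


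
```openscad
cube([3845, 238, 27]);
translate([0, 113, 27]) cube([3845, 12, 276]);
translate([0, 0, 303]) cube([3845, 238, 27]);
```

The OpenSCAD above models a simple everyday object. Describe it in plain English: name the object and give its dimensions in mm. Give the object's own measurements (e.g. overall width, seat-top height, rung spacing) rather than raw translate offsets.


An I-beam lying along x, 3845 mm long. Overall section height 330 mm. Two flanges 238 mm wide (y) and 27 mm thick, one on the floor and one at the top; a web 12 mm thick runs between them, centred on the flange width.


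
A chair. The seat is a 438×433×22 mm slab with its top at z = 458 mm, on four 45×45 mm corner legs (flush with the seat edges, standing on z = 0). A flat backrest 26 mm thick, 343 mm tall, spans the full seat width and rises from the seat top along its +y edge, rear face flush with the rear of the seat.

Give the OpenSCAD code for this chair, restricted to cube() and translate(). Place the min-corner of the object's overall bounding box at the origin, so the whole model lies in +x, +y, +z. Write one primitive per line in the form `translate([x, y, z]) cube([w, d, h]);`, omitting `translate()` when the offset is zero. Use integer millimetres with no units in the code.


translate([0, 0, 436]) cube([438, 433, 22]);
cube([45, 45, 436]);
translate([393, 0, 0]) cube([45, 45, 436]);
translate([0, 388, 0]) cube([45, 45, 436]);
translate([393, 388, 0]) cube([45, 45, 436]);
translate([0, 407, 458]) cube([438, 26, 343]);


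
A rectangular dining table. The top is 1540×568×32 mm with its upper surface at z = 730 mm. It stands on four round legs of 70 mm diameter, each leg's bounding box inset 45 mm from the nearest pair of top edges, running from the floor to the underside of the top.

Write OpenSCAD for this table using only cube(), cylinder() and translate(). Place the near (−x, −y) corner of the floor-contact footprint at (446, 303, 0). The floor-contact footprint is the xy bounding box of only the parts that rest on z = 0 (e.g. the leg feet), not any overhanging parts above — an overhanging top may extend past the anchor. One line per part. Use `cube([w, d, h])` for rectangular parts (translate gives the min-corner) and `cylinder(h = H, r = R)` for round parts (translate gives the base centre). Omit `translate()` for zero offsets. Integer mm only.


translate([401, 258, 698]) cube([1540, 568, 32]);
translate([481, 338, 0]) cylinder(h = 698, r = 35);
translate([1861, 338, 0]) cylinder(h = 698, r = 35);
translate([481, 746, 0]) cylinder(h = 698, r = 35);
translate([1861, 746, 0]) cylinder(h = 698, r = 35);


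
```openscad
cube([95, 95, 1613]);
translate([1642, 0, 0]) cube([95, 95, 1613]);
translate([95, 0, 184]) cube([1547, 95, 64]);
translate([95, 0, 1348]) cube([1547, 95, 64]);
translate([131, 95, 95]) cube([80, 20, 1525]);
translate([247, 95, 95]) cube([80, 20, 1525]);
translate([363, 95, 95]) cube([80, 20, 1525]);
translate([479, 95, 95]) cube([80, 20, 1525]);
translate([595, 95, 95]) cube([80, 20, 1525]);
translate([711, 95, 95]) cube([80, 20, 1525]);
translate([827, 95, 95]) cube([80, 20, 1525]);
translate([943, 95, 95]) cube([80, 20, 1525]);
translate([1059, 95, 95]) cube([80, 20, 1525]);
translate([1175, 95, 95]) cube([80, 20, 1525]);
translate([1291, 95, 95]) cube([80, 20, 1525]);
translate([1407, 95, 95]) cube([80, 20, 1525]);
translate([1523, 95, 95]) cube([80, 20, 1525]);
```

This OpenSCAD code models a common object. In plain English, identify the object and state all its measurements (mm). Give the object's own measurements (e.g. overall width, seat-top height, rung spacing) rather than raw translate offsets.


A fence section. Two 95×95 mm posts, 1613 mm tall, stand on the floor with a clear span of 1547 mm between their inner faces. Two horizontal rails of 95×64 mm section span the gap between the posts with their undersides at z = 184 mm and z = 1348 mm, flush with the posts' −y face. 13 pickets, each 80 mm wide, 20 mm thick and 1525 mm tall, are fixed to the +y face of the rails with their bottoms at z = 95 mm, spaced across the span with a 36 mm gap after the −x post and between neighbouring pickets, with 39 mm left before the +x post.


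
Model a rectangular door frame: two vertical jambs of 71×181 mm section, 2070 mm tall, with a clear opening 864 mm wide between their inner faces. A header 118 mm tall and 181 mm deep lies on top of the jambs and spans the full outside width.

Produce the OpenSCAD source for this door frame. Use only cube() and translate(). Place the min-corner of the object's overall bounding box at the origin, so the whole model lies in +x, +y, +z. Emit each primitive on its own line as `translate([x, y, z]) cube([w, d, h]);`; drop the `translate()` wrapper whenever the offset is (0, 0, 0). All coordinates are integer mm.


cube([71, 181, 2070]);
translate([935, 0, 0]) cube([71, 181, 2070]);
translate([0, 0, 2070]) cube([1006, 181, 118]);


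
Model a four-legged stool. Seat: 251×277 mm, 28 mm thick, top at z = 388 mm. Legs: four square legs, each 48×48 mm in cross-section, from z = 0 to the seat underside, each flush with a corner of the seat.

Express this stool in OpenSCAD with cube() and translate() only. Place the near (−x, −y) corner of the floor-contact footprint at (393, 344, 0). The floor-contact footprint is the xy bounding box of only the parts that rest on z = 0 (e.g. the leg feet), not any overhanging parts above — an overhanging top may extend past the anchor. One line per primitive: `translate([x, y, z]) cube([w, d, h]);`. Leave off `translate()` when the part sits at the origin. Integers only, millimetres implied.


translate([393, 344, 360]) cube([251, 277, 28]);
translate([393, 344, 0]) cube([48, 48, 360]);
translate([596, 344, 0]) cube([48, 48, 360]);
translate([393, 573, 0]) cube([48, 48, 360]);
translate([596, 573, 0]) cube([48, 48, 360]);


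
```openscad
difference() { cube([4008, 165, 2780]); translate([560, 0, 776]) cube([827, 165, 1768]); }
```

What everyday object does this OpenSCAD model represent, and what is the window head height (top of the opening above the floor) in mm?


A wall with a window opening. The window head height is 2544 mm.

A wall with a rectangular opening subtracted — a window. Sill at z = 776, opening 1768 mm tall, so the head is at 776 + 1768 = 2544 mm.


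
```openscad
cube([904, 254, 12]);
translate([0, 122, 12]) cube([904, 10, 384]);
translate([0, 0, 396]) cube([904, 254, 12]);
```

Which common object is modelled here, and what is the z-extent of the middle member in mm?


An I-beam. The web height is 384 mm.

Two wide flanges with a thin centred web — an I-beam. Overall 408 mm minus two 12 mm flanges gives a web of 408 − 2·12 = 384 mm.


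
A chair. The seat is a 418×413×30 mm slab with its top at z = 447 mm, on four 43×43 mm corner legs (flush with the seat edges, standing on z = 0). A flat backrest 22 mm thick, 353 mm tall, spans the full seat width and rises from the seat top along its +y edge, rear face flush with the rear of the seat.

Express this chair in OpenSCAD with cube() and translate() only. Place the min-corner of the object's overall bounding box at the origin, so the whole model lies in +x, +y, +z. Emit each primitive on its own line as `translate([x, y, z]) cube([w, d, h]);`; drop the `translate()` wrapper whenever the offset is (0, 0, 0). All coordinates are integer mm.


// leg_h = 447 - 30 = 417
translate([0, 0, 417]) cube([418, 413, 30]);
cube([43, 43, 417]);
translate([375, 0, 0]) cube([43, 43, 417]);
translate([0, 370, 0]) cube([43, 43, 417]);
translate([375, 370, 0]) cube([43, 43, 417]);
translate([0, 391, 447]) cube([418, 22, 353]);


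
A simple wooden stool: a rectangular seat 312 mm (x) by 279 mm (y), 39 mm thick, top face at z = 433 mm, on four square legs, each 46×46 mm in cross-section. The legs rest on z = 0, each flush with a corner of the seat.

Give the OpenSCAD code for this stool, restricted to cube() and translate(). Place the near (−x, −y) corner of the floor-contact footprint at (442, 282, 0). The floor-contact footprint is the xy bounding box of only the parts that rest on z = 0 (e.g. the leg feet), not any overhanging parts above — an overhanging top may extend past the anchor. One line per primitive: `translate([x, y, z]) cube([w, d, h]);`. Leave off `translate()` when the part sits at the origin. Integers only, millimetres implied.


// leg_h = 433 - 39 = 394
translate([442, 282, 394]) cube([312, 279, 39]);
translate([442, 282, 0]) cube([46, 46, 394]);
translate([708, 282, 0]) cube([46, 46, 394]);
translate([442, 515, 0]) cube([46, 46, 394]);
translate([708, 515, 0]) cube([46, 46, 394]);


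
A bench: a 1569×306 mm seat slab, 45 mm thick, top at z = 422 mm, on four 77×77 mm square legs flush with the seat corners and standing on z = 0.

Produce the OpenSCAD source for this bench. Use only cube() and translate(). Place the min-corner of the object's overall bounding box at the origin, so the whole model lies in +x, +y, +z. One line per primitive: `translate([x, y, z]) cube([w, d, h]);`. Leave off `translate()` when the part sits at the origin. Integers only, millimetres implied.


translate([0, 0, 377]) cube([1569, 306, 45]);
cube([77, 77, 377]);
translate([0, 229, 0]) cube([77, 77, 377]);
translate([1492, 0, 0]) cube([77, 77, 377]);
translate([1492, 229, 0]) cube([77, 77, 377]);


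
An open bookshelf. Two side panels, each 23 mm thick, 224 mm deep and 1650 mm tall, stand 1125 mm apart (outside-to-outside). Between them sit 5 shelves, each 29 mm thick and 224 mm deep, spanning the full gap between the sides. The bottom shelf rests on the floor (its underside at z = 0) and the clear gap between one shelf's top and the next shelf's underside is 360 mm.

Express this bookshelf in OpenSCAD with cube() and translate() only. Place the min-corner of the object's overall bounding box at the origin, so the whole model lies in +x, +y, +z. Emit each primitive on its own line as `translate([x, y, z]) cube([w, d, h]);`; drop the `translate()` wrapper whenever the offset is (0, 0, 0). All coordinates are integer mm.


cube([23, 224, 1650]);
translate([1102, 0, 0]) cube([23, 224, 1650]);
translate([23, 0, 0]) cube([1079, 224, 29]);
translate([23, 0, 389]) cube([1079, 224, 29]);
translate([23, 0, 778]) cube([1079, 224, 29]);
translate([23, 0, 1167]) cube([1079, 224, 29]);
translate([23, 0, 1556]) cube([1079, 224, 29]);


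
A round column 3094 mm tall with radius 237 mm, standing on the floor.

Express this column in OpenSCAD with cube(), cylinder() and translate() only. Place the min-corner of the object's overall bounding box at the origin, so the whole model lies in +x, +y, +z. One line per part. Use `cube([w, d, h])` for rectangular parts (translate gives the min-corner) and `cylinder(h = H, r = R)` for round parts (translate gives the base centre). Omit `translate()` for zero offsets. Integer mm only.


translate([237, 237, 0]) cylinder(h = 3094, r = 237);


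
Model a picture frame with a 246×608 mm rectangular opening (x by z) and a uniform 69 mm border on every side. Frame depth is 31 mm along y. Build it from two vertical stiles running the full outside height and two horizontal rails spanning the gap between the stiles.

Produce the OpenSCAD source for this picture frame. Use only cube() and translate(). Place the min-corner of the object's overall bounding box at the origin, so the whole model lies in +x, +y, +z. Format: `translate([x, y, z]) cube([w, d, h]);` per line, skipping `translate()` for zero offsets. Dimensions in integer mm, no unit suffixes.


cube([69, 31, 746]);
translate([315, 0, 0]) cube([69, 31, 746]);
translate([69, 0, 0]) cube([246, 31, 69]);
translate([69, 0, 677]) cube([246, 31, 69]);


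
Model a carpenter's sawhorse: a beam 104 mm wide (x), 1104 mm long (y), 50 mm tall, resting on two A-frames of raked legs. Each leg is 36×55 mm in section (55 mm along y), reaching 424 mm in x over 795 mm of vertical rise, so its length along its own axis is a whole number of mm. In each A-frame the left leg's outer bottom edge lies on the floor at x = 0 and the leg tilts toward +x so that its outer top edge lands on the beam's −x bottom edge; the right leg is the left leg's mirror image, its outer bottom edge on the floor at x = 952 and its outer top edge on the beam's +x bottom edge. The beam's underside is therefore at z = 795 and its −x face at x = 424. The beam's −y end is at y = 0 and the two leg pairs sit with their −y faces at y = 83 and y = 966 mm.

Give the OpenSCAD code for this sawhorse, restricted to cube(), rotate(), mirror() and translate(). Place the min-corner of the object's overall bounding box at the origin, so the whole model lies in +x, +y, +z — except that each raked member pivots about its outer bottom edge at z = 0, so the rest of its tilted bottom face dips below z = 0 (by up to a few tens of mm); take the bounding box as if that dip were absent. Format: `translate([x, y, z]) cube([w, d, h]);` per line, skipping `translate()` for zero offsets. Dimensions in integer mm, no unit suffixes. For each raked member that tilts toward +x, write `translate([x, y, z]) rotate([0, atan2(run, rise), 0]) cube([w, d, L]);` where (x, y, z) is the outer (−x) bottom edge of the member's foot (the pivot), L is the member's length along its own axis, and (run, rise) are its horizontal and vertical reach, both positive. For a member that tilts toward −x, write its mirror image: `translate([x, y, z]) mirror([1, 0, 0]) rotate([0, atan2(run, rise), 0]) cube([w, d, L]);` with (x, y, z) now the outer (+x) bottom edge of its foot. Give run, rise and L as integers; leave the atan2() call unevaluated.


translate([424, 0, 795]) cube([104, 1104, 50]);
translate([0, 83, 0]) rotate([0, atan2(424, 795), 0]) cube([36, 55, 901]);
translate([952, 83, 0]) mirror([1, 0, 0]) rotate([0, atan2(424, 795), 0]) cube([36, 55, 901]);
translate([0, 966, 0]) rotate([0, atan2(424, 795), 0]) cube([36, 55, 901]);
translate([952, 966, 0]) mirror([1, 0, 0]) rotate([0, atan2(424, 795), 0]) cube([36, 55, 901]);


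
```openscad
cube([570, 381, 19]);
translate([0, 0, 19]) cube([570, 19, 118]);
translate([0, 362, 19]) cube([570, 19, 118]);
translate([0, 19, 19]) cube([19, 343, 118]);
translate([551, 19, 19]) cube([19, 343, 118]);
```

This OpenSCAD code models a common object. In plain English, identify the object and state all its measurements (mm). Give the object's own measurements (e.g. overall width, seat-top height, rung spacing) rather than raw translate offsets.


An open-topped rectangular box: outside dimensions 570×381×137 mm, with a uniform wall and base thickness of 19 mm. The base is a full 570×381 slab on the floor; four walls sit on top of the base. The front and back walls (the −y and +y sides) span the full width; the two side walls fit between them.


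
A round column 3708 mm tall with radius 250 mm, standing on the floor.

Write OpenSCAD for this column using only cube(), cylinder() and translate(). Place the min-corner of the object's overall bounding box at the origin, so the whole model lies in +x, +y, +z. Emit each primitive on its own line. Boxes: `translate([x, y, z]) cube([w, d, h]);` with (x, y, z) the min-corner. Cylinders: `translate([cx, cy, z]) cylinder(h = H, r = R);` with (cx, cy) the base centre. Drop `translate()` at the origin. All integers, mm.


translate([250, 250, 0]) cylinder(h = 3708, r = 250);


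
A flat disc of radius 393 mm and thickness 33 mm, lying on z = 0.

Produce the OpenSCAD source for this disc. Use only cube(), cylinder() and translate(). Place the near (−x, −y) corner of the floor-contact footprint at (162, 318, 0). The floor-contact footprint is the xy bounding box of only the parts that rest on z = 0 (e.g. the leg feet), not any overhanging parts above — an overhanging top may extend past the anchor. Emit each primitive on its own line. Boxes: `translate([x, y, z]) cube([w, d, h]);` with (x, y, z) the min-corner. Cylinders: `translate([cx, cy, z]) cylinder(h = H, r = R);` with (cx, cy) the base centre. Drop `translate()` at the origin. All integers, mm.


translate([555, 711, 0]) cylinder(h = 33, r = 393);


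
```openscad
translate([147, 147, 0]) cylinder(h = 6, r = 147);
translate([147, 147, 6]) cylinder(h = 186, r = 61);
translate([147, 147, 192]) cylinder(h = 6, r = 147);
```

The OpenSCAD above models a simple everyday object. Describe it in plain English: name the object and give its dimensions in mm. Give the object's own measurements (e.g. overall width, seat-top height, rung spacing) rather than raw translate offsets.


A spool: two coaxial disc flanges of radius 147 mm and thickness 6 mm, joined by a core cylinder of radius 61 mm and height 186 mm. The lower flange rests on z = 0 and the three cylinders share a vertical axis.


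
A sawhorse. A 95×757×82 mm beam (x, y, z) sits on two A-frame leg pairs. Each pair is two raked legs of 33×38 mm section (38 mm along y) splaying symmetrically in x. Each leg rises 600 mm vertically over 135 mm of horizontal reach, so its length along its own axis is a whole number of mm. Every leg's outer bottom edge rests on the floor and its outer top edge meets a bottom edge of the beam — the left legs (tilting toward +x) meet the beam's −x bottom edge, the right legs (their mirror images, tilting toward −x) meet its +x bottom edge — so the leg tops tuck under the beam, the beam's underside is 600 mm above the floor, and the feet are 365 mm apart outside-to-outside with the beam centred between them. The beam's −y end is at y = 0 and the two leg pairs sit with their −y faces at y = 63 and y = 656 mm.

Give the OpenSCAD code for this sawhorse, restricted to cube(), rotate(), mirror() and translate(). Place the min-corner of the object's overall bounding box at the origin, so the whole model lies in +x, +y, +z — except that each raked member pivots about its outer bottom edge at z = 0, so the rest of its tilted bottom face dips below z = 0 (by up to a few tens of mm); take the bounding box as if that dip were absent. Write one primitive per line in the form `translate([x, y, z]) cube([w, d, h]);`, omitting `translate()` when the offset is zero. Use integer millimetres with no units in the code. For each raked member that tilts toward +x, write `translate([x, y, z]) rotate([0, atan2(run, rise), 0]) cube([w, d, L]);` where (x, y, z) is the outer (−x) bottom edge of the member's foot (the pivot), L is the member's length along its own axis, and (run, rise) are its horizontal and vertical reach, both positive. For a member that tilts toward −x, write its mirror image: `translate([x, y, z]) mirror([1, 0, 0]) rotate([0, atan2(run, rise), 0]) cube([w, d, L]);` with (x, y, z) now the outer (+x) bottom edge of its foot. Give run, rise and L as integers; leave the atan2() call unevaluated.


translate([135, 0, 600]) cube([95, 757, 82]);
translate([0, 63, 0]) rotate([0, atan2(135, 600), 0]) cube([33, 38, 615]);
translate([365, 63, 0]) mirror([1, 0, 0]) rotate([0, atan2(135, 600), 0]) cube([33, 38, 615]);
translate([0, 656, 0]) rotate([0, atan2(135, 600), 0]) cube([33, 38, 615]);
translate([365, 656, 0]) mirror([1, 0, 0]) rotate([0, atan2(135, 600), 0]) cube([33, 38, 615]);


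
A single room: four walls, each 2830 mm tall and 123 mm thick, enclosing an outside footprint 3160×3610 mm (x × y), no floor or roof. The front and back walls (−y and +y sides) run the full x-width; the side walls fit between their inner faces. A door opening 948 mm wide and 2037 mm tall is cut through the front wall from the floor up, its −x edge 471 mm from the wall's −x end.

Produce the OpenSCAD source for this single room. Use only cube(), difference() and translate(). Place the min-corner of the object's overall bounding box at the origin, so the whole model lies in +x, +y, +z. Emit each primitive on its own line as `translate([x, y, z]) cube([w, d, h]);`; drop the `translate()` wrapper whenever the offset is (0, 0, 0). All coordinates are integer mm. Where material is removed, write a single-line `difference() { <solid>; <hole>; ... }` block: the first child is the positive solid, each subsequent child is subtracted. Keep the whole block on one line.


difference() { cube([3160, 123, 2830]); translate([471, 0, 0]) cube([948, 123, 2037]); }
translate([0, 3487, 0]) cube([3160, 123, 2830]);
translate([0, 123, 0]) cube([123, 3364, 2830]);
translate([3037, 123, 0]) cube([123, 3364, 2830]);


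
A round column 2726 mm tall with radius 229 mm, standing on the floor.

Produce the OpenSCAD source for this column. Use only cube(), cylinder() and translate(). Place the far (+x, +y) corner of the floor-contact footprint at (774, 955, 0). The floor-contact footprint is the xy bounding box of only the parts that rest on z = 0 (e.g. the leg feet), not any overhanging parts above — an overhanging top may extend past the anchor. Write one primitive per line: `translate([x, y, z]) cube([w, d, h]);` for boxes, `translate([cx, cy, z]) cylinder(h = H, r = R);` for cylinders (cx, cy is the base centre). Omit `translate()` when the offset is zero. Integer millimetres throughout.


translate([545, 726, 0]) cylinder(h = 2726, r = 229);


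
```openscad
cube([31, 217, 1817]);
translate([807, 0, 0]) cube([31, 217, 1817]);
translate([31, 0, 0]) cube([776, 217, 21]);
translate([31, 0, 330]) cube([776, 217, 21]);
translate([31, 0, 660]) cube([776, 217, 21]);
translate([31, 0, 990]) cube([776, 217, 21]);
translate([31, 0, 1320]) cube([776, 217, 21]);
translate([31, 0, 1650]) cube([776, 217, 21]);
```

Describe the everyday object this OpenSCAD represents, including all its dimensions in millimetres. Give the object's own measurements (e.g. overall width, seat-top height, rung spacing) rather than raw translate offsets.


An open bookshelf. Two side panels, each 31 mm thick, 217 mm deep and 1817 mm tall, stand 838 mm apart (outside-to-outside). Between them sit 6 shelves, each 21 mm thick and 217 mm deep, spanning the full gap between the sides. The bottom shelf rests on the floor (its underside at z = 0) and the clear gap between one shelf's top and the next shelf's underside is 309 mm.


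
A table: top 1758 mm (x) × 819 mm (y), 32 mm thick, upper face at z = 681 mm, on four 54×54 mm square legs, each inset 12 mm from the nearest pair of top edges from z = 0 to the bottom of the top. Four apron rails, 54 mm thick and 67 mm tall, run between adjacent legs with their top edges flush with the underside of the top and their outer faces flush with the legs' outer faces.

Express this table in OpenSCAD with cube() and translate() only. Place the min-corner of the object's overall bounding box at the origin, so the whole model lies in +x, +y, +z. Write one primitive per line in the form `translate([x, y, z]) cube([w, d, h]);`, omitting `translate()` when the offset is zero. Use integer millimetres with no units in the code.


translate([0, 0, 649]) cube([1758, 819, 32]);
translate([12, 12, 0]) cube([54, 54, 649]);
translate([1692, 12, 0]) cube([54, 54, 649]);
translate([12, 753, 0]) cube([54, 54, 649]);
translate([1692, 753, 0]) cube([54, 54, 649]);
translate([66, 12, 582]) cube([1626, 54, 67]);
translate([66, 753, 582]) cube([1626, 54, 67]);
translate([12, 66, 582]) cube([54, 687, 67]);
translate([1692, 66, 582]) cube([54, 687, 67]);


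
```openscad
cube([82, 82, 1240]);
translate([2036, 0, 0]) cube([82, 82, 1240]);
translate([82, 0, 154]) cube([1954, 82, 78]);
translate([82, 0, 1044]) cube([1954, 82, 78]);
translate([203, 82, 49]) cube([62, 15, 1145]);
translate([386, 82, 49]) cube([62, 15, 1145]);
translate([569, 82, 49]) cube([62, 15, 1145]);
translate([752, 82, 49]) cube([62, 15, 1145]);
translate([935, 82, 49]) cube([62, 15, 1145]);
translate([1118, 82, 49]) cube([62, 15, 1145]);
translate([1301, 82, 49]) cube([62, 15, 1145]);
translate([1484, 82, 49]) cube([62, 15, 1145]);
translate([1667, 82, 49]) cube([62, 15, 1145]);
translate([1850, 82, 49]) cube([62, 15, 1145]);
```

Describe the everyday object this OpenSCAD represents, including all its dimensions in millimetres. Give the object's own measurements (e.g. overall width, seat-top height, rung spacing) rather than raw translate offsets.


A fence section. Two 82×82 mm posts, 1240 mm tall, stand on the floor with a clear span of 1954 mm between their inner faces. Two horizontal rails of 82×78 mm section span the gap between the posts with their undersides at z = 154 mm and z = 1044 mm, flush with the posts' −y face. 10 pickets, each 62 mm wide, 15 mm thick and 1145 mm tall, are fixed to the +y face of the rails with their bottoms at z = 49 mm, spaced across the span with a 121 mm gap after the −x post and between neighbouring pickets, with 124 mm left before the +x post.


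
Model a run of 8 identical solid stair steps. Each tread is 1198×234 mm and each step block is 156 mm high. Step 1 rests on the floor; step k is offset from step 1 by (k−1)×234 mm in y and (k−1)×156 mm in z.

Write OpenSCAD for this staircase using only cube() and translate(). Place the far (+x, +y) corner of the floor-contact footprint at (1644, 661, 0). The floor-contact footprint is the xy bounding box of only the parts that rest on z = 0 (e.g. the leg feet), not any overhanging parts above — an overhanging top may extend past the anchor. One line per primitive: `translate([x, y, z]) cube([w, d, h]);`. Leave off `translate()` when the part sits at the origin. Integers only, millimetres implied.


translate([446, 427, 0]) cube([1198, 234, 156]);
translate([446, 661, 156]) cube([1198, 234, 156]);
translate([446, 895, 312]) cube([1198, 234, 156]);
translate([446, 1129, 468]) cube([1198, 234, 156]);
translate([446, 1363, 624]) cube([1198, 234, 156]);
translate([446, 1597, 780]) cube([1198, 234, 156]);
translate([446, 1831, 936]) cube([1198, 234, 156]);
translate([446, 2065, 1092]) cube([1198, 234, 156]);


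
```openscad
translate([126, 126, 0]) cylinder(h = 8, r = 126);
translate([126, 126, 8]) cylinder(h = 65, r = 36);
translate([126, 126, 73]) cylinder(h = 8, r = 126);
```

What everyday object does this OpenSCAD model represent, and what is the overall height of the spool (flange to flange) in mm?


A spool. The overall height is 81 mm.

Three coaxial cylinders, large–small–large — a spool. Two 8 mm flanges and a 65 mm core give 8 + 65 + 8 = 81 mm.


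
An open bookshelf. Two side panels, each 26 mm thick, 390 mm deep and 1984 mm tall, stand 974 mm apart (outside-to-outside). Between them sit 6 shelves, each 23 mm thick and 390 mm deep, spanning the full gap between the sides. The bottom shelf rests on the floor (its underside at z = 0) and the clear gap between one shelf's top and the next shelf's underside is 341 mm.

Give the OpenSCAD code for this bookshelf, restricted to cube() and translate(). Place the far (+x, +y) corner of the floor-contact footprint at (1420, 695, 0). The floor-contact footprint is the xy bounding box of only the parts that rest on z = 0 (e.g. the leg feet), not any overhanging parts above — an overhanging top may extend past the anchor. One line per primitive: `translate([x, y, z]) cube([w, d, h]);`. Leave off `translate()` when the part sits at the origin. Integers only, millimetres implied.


translate([446, 305, 0]) cube([26, 390, 1984]);
translate([1394, 305, 0]) cube([26, 390, 1984]);
translate([472, 305, 0]) cube([922, 390, 23]);
translate([472, 305, 364]) cube([922, 390, 23]);
translate([472, 305, 728]) cube([922, 390, 23]);
translate([472, 305, 1092]) cube([922, 390, 23]);
translate([472, 305, 1456]) cube([922, 390, 23]);
translate([472, 305, 1820]) cube([922, 390, 23]);


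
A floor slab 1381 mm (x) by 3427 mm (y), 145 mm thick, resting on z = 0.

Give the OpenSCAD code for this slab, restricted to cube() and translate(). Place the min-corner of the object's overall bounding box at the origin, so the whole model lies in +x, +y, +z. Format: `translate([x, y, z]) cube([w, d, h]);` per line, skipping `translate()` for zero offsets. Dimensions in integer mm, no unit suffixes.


cube([1381, 3427, 145]);


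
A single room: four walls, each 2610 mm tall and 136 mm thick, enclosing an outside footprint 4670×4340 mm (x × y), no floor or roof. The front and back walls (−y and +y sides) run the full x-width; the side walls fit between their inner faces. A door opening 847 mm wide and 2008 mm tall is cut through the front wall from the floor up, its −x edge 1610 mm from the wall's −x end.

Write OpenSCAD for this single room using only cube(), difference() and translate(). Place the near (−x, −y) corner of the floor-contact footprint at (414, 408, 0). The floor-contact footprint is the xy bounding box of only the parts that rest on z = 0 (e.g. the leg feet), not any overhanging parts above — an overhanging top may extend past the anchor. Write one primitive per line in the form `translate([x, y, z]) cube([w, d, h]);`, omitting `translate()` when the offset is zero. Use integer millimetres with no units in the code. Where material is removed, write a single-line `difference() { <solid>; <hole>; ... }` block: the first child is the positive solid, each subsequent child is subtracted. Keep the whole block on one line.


difference() { translate([414, 408, 0]) cube([4670, 136, 2610]); translate([2024, 408, 0]) cube([847, 136, 2008]); }
translate([414, 4612, 0]) cube([4670, 136, 2610]);
translate([414, 544, 0]) cube([136, 4068, 2610]);
translate([4948, 544, 0]) cube([136, 4068, 2610]);


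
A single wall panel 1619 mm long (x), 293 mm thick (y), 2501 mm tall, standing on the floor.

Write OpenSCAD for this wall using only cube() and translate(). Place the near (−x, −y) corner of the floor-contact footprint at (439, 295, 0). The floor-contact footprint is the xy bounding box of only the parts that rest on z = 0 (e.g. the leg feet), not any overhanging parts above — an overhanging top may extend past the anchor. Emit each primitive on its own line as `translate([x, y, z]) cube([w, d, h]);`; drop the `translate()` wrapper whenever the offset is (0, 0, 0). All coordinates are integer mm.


translate([439, 295, 0]) cube([1619, 293, 2501]);


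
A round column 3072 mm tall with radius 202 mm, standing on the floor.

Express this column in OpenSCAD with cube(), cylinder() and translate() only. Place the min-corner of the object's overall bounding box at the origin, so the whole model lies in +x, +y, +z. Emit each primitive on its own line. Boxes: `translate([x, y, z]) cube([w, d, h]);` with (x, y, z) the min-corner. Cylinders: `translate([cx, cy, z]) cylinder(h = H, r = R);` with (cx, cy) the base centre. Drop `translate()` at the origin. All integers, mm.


translate([202, 202, 0]) cylinder(h = 3072, r = 202);


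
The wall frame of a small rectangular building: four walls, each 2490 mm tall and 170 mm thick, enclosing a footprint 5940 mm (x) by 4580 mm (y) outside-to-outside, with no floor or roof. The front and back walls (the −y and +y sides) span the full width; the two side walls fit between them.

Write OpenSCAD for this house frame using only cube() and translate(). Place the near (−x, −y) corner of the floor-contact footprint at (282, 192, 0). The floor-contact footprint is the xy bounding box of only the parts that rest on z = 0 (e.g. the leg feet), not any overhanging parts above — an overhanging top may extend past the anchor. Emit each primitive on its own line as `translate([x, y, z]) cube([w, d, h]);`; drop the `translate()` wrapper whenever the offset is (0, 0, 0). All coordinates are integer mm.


translate([282, 192, 0]) cube([5940, 170, 2490]);
translate([282, 4602, 0]) cube([5940, 170, 2490]);
translate([282, 362, 0]) cube([170, 4240, 2490]);
translate([6052, 362, 0]) cube([170, 4240, 2490]);


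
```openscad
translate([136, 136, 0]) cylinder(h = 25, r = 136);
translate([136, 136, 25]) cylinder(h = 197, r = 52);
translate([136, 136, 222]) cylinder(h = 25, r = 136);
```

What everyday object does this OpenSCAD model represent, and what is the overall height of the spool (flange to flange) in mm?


A spool. The overall height is 247 mm.

Three coaxial cylinders, large–small–large — a spool. Two 25 mm flanges and a 197 mm core give 25 + 197 + 25 = 247 mm.


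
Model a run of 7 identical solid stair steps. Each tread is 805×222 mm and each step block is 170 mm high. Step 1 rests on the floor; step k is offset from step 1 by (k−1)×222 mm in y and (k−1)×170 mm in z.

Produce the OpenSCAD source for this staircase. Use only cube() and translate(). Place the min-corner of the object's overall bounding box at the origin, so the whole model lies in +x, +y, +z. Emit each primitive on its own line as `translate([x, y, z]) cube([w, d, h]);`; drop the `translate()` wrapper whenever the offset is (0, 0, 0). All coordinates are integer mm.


cube([805, 222, 170]);
translate([0, 222, 170]) cube([805, 222, 170]);
translate([0, 444, 340]) cube([805, 222, 170]);
translate([0, 666, 510]) cube([805, 222, 170]);
translate([0, 888, 680]) cube([805, 222, 170]);
translate([0, 1110, 850]) cube([805, 222, 170]);
translate([0, 1332, 1020]) cube([805, 222, 170]);


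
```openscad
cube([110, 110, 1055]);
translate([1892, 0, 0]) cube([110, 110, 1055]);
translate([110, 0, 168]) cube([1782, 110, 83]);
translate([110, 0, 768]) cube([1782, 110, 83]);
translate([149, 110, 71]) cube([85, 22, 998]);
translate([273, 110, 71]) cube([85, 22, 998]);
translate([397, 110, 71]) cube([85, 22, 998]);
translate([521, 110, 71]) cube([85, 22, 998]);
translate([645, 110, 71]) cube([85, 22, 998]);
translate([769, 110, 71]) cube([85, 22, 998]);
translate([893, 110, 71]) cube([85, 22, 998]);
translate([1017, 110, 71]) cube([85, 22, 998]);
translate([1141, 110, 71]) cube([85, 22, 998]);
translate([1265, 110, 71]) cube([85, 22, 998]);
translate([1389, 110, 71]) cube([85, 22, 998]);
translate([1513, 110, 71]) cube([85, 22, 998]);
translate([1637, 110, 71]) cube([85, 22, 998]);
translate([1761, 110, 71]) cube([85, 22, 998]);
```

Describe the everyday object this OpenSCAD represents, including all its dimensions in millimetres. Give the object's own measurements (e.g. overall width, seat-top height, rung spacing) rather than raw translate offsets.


A fence section. Two 110×110 mm posts, 1055 mm tall, stand on the floor with a clear span of 1782 mm between their inner faces. Two horizontal rails of 110×83 mm section span the gap between the posts with their undersides at z = 168 mm and z = 768 mm, flush with the posts' −y face. 14 pickets, each 85 mm wide, 22 mm thick and 998 mm tall, are fixed to the +y face of the rails with their bottoms at z = 71 mm, spaced across the span with a 39 mm gap after the −x post and between neighbouring pickets, with 46 mm left before the +x post.


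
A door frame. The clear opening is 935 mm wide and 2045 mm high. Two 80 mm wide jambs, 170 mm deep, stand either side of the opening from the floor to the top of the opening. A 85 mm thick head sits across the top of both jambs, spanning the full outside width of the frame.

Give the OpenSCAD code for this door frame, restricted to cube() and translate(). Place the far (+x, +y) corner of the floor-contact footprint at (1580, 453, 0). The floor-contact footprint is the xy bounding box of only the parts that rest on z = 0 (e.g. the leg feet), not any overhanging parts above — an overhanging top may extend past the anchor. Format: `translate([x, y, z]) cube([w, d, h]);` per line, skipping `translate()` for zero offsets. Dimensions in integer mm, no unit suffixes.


translate([485, 283, 0]) cube([80, 170, 2045]);
translate([1500, 283, 0]) cube([80, 170, 2045]);
translate([485, 283, 2045]) cube([1095, 170, 85]);


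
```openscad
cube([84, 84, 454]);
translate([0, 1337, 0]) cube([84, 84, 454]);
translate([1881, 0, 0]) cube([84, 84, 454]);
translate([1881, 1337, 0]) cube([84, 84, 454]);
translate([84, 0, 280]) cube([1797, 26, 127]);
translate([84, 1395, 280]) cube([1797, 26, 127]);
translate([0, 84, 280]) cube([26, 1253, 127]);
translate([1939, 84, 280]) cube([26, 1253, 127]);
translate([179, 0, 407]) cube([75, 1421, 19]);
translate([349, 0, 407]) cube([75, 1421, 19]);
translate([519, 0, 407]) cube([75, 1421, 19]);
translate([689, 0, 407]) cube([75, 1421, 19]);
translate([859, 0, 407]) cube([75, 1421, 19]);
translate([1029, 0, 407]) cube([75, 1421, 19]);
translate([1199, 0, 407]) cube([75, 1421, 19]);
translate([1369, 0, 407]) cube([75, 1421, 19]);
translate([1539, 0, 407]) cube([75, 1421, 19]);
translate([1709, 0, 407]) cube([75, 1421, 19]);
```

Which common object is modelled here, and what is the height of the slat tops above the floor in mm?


A bed frame. The slat-top height is 426 mm.

Four posts, four rails, and a row of slats — a bed frame. Slats sit on the rails at z = 280 + 127 = 407; with slat thickness 19, the top is 426 mm.


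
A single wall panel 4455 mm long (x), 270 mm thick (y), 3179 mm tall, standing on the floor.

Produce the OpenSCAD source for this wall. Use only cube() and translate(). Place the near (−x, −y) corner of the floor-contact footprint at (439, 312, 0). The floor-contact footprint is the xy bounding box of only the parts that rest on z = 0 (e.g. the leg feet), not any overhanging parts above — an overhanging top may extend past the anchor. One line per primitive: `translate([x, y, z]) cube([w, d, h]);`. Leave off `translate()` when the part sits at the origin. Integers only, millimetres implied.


translate([439, 312, 0]) cube([4455, 270, 3179]);
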